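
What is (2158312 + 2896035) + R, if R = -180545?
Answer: 4873802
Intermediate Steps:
(2158312 + 2896035) + R = (2158312 + 2896035) - 180545 = 5054347 - 180545 = 4873802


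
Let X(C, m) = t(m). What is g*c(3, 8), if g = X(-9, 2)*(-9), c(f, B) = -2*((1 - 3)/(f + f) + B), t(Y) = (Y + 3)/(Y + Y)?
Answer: 345/2 ≈ 172.50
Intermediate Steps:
t(Y) = (3 + Y)/(2*Y) (t(Y) = (3 + Y)/((2*Y)) = (3 + Y)*(1/(2*Y)) = (3 + Y)/(2*Y))
X(C, m) = (3 + m)/(2*m)
c(f, B) = -2*B + 2/f (c(f, B) = -2*(-2*1/(2*f) + B) = -2*(-1/f + B) = -2*(B - 1/f) = -2*B + 2/f)
g = -45/4 (g = ((1/2)*(3 + 2)/2)*(-9) = ((1/2)*(1/2)*5)*(-9) = (5/4)*(-9) = -45/4 ≈ -11.250)
g*c(3, 8) = -45*(-2*8 + 2/3)/4 = -45*(-16 + 2*(1/3))/4 = -45*(-16 + 2/3)/4 = -45/4*(-46/3) = 345/2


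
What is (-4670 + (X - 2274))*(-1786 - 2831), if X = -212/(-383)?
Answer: 12278172780/383 ≈ 3.2058e+7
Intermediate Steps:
X = 212/383 (X = -212*(-1)/383 = -1*(-212/383) = 212/383 ≈ 0.55352)
(-4670 + (X - 2274))*(-1786 - 2831) = (-4670 + (212/383 - 2274))*(-1786 - 2831) = (-4670 - 870730/383)*(-4617) = -2659340/383*(-4617) = 12278172780/383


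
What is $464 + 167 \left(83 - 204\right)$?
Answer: $-19743$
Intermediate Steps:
$464 + 167 \left(83 - 204\right) = 464 + 167 \left(-121\right) = 464 - 20207 = -19743$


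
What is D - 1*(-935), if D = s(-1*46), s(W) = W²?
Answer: 3051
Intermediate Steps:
D = 2116 (D = (-1*46)² = (-46)² = 2116)
D - 1*(-935) = 2116 - 1*(-935) = 2116 + 935 = 3051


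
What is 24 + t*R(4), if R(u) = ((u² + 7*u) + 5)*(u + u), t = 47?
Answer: 18448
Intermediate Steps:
R(u) = 2*u*(5 + u² + 7*u) (R(u) = (5 + u² + 7*u)*(2*u) = 2*u*(5 + u² + 7*u))
24 + t*R(4) = 24 + 47*(2*4*(5 + 4² + 7*4)) = 24 + 47*(2*4*(5 + 16 + 28)) = 24 + 47*(2*4*49) = 24 + 47*392 = 24 + 18424 = 18448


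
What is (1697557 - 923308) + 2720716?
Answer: 3494965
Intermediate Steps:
(1697557 - 923308) + 2720716 = 774249 + 2720716 = 3494965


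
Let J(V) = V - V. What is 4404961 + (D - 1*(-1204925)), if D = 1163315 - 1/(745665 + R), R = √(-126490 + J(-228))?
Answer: 0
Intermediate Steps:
J(V) = 0
R = I*√126490 (R = √(-126490 + 0) = √(-126490) = I*√126490 ≈ 355.65*I)
D = 1163315 - 1/(745665 + I*√126490) ≈ 1.1633e+6 + 6.3965e-10*I
4404961 + (D - 1*(-1204925)) = 4404961 + ((129364448027338912/111203283743 + I*√126490/556016418715) - 1*(-1204925)) = 4404961 + ((129364448027338912/111203283743 + I*√126490/556016418715) + 1204925) = 4404961 + (263356064691373187/111203283743 + I*√126490/556016418715) = 753202192651222210/111203283743 + I*√126490/556016418715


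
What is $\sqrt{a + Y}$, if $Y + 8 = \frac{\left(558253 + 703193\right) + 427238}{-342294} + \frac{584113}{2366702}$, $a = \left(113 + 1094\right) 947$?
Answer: $\frac{\sqrt{187533200771018019125812743594}}{405053947194} \approx 1069.1$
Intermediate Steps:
$a = 1143029$ ($a = 1207 \cdot 947 = 1143029$)
$Y = - \frac{5138768290025}{405053947194}$ ($Y = -8 + \left(\frac{\left(558253 + 703193\right) + 427238}{-342294} + \frac{584113}{2366702}\right) = -8 + \left(\left(1261446 + 427238\right) \left(- \frac{1}{342294}\right) + 584113 \cdot \frac{1}{2366702}\right) = -8 + \left(1688684 \left(- \frac{1}{342294}\right) + \frac{584113}{2366702}\right) = -8 + \left(- \frac{844342}{171147} + \frac{584113}{2366702}\right) = -8 - \frac{1898336712473}{405053947194} = - \frac{5138768290025}{405053947194} \approx -12.687$)
$\sqrt{a + Y} = \sqrt{1143029 - \frac{5138768290025}{405053947194}} = \sqrt{\frac{462983269438920601}{405053947194}} = \frac{\sqrt{187533200771018019125812743594}}{405053947194}$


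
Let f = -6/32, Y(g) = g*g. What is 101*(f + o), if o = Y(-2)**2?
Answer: 25553/16 ≈ 1597.1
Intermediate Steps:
Y(g) = g**2
o = 16 (o = ((-2)**2)**2 = 4**2 = 16)
f = -3/16 (f = -6*1/32 = -3/16 ≈ -0.18750)
101*(f + o) = 101*(-3/16 + 16) = 101*(253/16) = 25553/16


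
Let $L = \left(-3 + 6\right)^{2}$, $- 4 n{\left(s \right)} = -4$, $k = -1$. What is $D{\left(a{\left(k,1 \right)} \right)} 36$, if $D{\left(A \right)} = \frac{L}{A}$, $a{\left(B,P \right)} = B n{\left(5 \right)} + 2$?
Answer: $324$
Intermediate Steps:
$n{\left(s \right)} = 1$ ($n{\left(s \right)} = \left(- \frac{1}{4}\right) \left(-4\right) = 1$)
$L = 9$ ($L = 3^{2} = 9$)
$a{\left(B,P \right)} = 2 + B$ ($a{\left(B,P \right)} = B 1 + 2 = B + 2 = 2 + B$)
$D{\left(A \right)} = \frac{9}{A}$
$D{\left(a{\left(k,1 \right)} \right)} 36 = \frac{9}{2 - 1} \cdot 36 = \frac{9}{1} \cdot 36 = 9 \cdot 1 \cdot 36 = 9 \cdot 36 = 324$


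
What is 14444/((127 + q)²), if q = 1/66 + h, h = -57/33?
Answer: 62918064/68376361 ≈ 0.92017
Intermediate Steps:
h = -19/11 (h = -57*1/33 = -19/11 ≈ -1.7273)
q = -113/66 (q = 1/66 - 19/11 = -113/66 ≈ -1.7121)
14444/((127 + q)²) = 14444/((127 - 113/66)²) = 14444/((8269/66)²) = 14444/(68376361/4356) = 14444*(4356/68376361) = 62918064/68376361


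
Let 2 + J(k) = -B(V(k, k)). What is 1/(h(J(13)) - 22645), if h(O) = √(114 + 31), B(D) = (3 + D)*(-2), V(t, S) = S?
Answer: -4529/102559176 - √145/512795880 ≈ -4.4183e-5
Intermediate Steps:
B(D) = -6 - 2*D
J(k) = 4 + 2*k (J(k) = -2 - (-6 - 2*k) = -2 + (6 + 2*k) = 4 + 2*k)
h(O) = √145
1/(h(J(13)) - 22645) = 1/(√145 - 22645) = 1/(-22645 + √145)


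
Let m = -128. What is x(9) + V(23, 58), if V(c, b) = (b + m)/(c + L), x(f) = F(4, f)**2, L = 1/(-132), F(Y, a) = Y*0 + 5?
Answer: 13327/607 ≈ 21.956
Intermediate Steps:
F(Y, a) = 5 (F(Y, a) = 0 + 5 = 5)
L = -1/132 ≈ -0.0075758
x(f) = 25 (x(f) = 5**2 = 25)
V(c, b) = (-128 + b)/(-1/132 + c) (V(c, b) = (b - 128)/(c - 1/132) = (-128 + b)/(-1/132 + c))
x(9) + V(23, 58) = 25 + 132*(-128 + 58)/(-1 + 132*23) = 25 + 132*(-70)/(-1 + 3036) = 25 + 132*(-70)/3035 = 25 + 132*(1/3035)*(-70) = 25 - 1848/607 = 13327/607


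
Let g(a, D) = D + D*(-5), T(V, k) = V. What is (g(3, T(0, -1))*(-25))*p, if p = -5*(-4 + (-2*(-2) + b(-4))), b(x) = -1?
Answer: 0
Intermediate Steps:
g(a, D) = -4*D (g(a, D) = D - 5*D = -4*D)
p = 5 (p = -5*(-4 + (-2*(-2) - 1)) = -5*(-4 + (4 - 1)) = -5*(-4 + 3) = -5*(-1) = 5)
(g(3, T(0, -1))*(-25))*p = (-4*0*(-25))*5 = (0*(-25))*5 = 0*5 = 0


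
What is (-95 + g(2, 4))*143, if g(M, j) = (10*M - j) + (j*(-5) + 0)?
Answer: -14157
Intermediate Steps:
g(M, j) = -6*j + 10*M (g(M, j) = (-j + 10*M) + (-5*j + 0) = (-j + 10*M) - 5*j = -6*j + 10*M)
(-95 + g(2, 4))*143 = (-95 + (-6*4 + 10*2))*143 = (-95 + (-24 + 20))*143 = (-95 - 4)*143 = -99*143 = -14157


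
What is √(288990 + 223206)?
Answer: 2*√128049 ≈ 715.68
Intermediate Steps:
√(288990 + 223206) = √512196 = 2*√128049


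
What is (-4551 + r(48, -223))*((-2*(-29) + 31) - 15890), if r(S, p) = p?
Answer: 75433974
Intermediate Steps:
(-4551 + r(48, -223))*((-2*(-29) + 31) - 15890) = (-4551 - 223)*((-2*(-29) + 31) - 15890) = -4774*((58 + 31) - 15890) = -4774*(89 - 15890) = -4774*(-15801) = 75433974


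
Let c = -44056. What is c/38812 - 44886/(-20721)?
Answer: 69102588/67018621 ≈ 1.0311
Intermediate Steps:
c/38812 - 44886/(-20721) = -44056/38812 - 44886/(-20721) = -44056*1/38812 - 44886*(-1/20721) = -11014/9703 + 14962/6907 = 69102588/67018621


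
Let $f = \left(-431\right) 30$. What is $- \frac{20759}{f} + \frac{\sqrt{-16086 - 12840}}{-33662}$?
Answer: $\frac{20759}{12930} - \frac{3 i \sqrt{3214}}{33662} \approx 1.6055 - 0.0050525 i$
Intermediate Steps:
$f = -12930$
$- \frac{20759}{f} + \frac{\sqrt{-16086 - 12840}}{-33662} = - \frac{20759}{-12930} + \frac{\sqrt{-16086 - 12840}}{-33662} = \left(-20759\right) \left(- \frac{1}{12930}\right) + \sqrt{-28926} \left(- \frac{1}{33662}\right) = \frac{20759}{12930} + 3 i \sqrt{3214} \left(- \frac{1}{33662}\right) = \frac{20759}{12930} - \frac{3 i \sqrt{3214}}{33662}$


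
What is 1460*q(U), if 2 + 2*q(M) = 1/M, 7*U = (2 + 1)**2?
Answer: -8030/9 ≈ -892.22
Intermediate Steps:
U = 9/7 (U = (2 + 1)**2/7 = (1/7)*3**2 = (1/7)*9 = 9/7 ≈ 1.2857)
q(M) = -1 + 1/(2*M)
1460*q(U) = 1460*((1/2 - 1*9/7)/(9/7)) = 1460*(7*(1/2 - 9/7)/9) = 1460*((7/9)*(-11/14)) = 1460*(-11/18) = -8030/9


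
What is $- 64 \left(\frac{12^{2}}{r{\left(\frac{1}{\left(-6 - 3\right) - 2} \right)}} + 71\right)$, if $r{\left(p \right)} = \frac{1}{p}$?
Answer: $- \frac{40768}{11} \approx -3706.2$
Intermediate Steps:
$- 64 \left(\frac{12^{2}}{r{\left(\frac{1}{\left(-6 - 3\right) - 2} \right)}} + 71\right) = - 64 \left(\frac{12^{2}}{\frac{1}{\frac{1}{\left(-6 - 3\right) - 2}}} + 71\right) = - 64 \left(\frac{144}{\frac{1}{\frac{1}{-9 - 2}}} + 71\right) = - 64 \left(\frac{144}{\frac{1}{\frac{1}{-11}}} + 71\right) = - 64 \left(\frac{144}{\frac{1}{- \frac{1}{11}}} + 71\right) = - 64 \left(\frac{144}{-11} + 71\right) = - 64 \left(144 \left(- \frac{1}{11}\right) + 71\right) = - 64 \left(- \frac{144}{11} + 71\right) = \left(-64\right) \frac{637}{11} = - \frac{40768}{11}$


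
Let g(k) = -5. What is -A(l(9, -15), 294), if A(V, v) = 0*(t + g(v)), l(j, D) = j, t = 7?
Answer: 0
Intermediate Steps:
A(V, v) = 0 (A(V, v) = 0*(7 - 5) = 0*2 = 0)
-A(l(9, -15), 294) = -1*0 = 0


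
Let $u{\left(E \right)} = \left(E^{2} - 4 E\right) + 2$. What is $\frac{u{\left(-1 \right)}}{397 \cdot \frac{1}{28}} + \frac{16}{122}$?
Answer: $\frac{15132}{24217} \approx 0.62485$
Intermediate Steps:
$u{\left(E \right)} = 2 + E^{2} - 4 E$
$\frac{u{\left(-1 \right)}}{397 \cdot \frac{1}{28}} + \frac{16}{122} = \frac{2 + \left(-1\right)^{2} - -4}{397 \cdot \frac{1}{28}} + \frac{16}{122} = \frac{2 + 1 + 4}{397 \cdot \frac{1}{28}} + 16 \cdot \frac{1}{122} = \frac{7}{\frac{397}{28}} + \frac{8}{61} = 7 \cdot \frac{28}{397} + \frac{8}{61} = \frac{196}{397} + \frac{8}{61} = \frac{15132}{24217}$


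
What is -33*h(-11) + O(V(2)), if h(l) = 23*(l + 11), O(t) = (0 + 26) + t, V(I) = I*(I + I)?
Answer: 34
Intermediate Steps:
V(I) = 2*I² (V(I) = I*(2*I) = 2*I²)
O(t) = 26 + t
h(l) = 253 + 23*l (h(l) = 23*(11 + l) = 253 + 23*l)
-33*h(-11) + O(V(2)) = -33*(253 + 23*(-11)) + (26 + 2*2²) = -33*(253 - 253) + (26 + 2*4) = -33*0 + (26 + 8) = 0 + 34 = 34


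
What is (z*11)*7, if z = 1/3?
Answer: 77/3 ≈ 25.667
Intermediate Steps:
z = 1/3 ≈ 0.33333
(z*11)*7 = ((1/3)*11)*7 = (11/3)*7 = 77/3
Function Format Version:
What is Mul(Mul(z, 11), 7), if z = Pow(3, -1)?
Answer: Rational(77, 3) ≈ 25.667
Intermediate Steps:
z = Rational(1, 3) ≈ 0.33333
Mul(Mul(z, 11), 7) = Mul(Mul(Rational(1, 3), 11), 7) = Mul(Rational(11, 3), 7) = Rational(77, 3)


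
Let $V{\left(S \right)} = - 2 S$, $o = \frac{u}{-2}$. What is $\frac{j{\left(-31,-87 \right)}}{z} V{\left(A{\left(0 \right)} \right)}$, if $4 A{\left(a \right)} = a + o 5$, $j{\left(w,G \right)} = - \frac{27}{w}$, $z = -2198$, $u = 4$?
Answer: $- \frac{135}{68138} \approx -0.0019813$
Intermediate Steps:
$o = -2$ ($o = \frac{4}{-2} = 4 \left(- \frac{1}{2}\right) = -2$)
$A{\left(a \right)} = - \frac{5}{2} + \frac{a}{4}$ ($A{\left(a \right)} = \frac{a - 10}{4} = \frac{-10 + a}{4} = - \frac{5}{2} + \frac{a}{4}$)
$\frac{j{\left(-31,-87 \right)}}{z} V{\left(A{\left(0 \right)} \right)} = \frac{\left(-27\right) \frac{1}{-31}}{-2198} \left(- 2 \left(- \frac{5}{2} + \frac{1}{4} \cdot 0\right)\right) = \left(-27\right) \left(- \frac{1}{31}\right) \left(- \frac{1}{2198}\right) \left(- 2 \left(- \frac{5}{2} + 0\right)\right) = \frac{27}{31} \left(- \frac{1}{2198}\right) \left(\left(-2\right) \left(- \frac{5}{2}\right)\right) = \left(- \frac{27}{68138}\right) 5 = - \frac{135}{68138}$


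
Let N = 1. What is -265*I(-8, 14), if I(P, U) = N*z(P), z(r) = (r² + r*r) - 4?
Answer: -32860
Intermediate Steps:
z(r) = -4 + 2*r² (z(r) = (r² + r²) - 4 = 2*r² - 4 = -4 + 2*r²)
I(P, U) = -4 + 2*P² (I(P, U) = 1*(-4 + 2*P²) = -4 + 2*P²)
-265*I(-8, 14) = -265*(-4 + 2*(-8)²) = -265*(-4 + 2*64) = -265*(-4 + 128) = -265*124 = -32860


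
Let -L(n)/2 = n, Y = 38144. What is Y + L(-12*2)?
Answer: 38192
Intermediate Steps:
L(n) = -2*n
Y + L(-12*2) = 38144 - (-24)*2 = 38144 - 2*(-24) = 38144 + 48 = 38192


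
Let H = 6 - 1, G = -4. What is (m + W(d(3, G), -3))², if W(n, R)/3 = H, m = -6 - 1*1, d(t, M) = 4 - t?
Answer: 64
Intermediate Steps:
m = -7 (m = -6 - 1 = -7)
H = 5
W(n, R) = 15 (W(n, R) = 3*5 = 15)
(m + W(d(3, G), -3))² = (-7 + 15)² = 8² = 64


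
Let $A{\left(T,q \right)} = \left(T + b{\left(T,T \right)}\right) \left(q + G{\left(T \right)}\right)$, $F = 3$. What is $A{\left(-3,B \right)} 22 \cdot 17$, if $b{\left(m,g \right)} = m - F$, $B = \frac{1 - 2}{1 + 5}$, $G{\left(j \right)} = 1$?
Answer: $-2805$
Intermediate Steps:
$B = - \frac{1}{6} \approx -0.16667$
$b{\left(m,g \right)} = -3 + m$ ($b{\left(m,g \right)} = m - 3 = -3 + m$)
$A{\left(T,q \right)} = \left(1 + q\right) \left(-3 + 2 T\right)$ ($A{\left(T,q \right)} = \left(T + \left(-3 + T\right)\right) \left(q + 1\right) = \left(-3 + 2 T\right) \left(1 + q\right) = \left(1 + q\right) \left(-3 + 2 T\right)$)
$A{\left(-3,B \right)} 22 \cdot 17 = \left(-3 + 2 \left(-3\right) - - \frac{1}{2} - \frac{-3 - 3}{6}\right) 22 \cdot 17 = \left(-3 - 6 + \frac{1}{2} - -1\right) 22 \cdot 17 = \left(-3 - 6 + \frac{1}{2} + 1\right) 22 \cdot 17 = \left(- \frac{15}{2}\right) 22 \cdot 17 = \left(-165\right) 17 = -2805$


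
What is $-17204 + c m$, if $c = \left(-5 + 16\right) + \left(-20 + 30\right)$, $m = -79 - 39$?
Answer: $-19682$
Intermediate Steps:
$m = -118$
$c = 21$ ($c = 11 + 10 = 21$)
$-17204 + c m = -17204 + 21 \left(-118\right) = -17204 - 2478 = -19682$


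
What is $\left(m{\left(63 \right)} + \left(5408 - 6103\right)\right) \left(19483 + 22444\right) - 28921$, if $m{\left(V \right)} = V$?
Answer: $-26526785$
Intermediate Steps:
$\left(m{\left(63 \right)} + \left(5408 - 6103\right)\right) \left(19483 + 22444\right) - 28921 = \left(63 + \left(5408 - 6103\right)\right) \left(19483 + 22444\right) - 28921 = \left(63 + \left(5408 - 6103\right)\right) 41927 - 28921 = \left(63 - 695\right) 41927 - 28921 = \left(-632\right) 41927 - 28921 = -26497864 - 28921 = -26526785$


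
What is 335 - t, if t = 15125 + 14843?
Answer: -29633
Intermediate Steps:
t = 29968
335 - t = 335 - 1*29968 = 335 - 29968 = -29633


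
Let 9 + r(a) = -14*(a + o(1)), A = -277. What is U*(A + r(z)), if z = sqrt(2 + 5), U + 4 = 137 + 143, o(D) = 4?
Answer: -94392 - 3864*sqrt(7) ≈ -1.0462e+5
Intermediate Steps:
U = 276 (U = -4 + (137 + 143) = -4 + 280 = 276)
z = sqrt(7) ≈ 2.6458
r(a) = -65 - 14*a (r(a) = -9 - 14*(a + 4) = -9 - 14*(4 + a) = -9 + (-56 - 14*a) = -65 - 14*a)
U*(A + r(z)) = 276*(-277 + (-65 - 14*sqrt(7))) = 276*(-342 - 14*sqrt(7)) = -94392 - 3864*sqrt(7)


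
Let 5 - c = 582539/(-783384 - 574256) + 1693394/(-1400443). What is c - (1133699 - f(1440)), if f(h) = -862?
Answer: -2157125297287178183/1901297434520 ≈ -1.1346e+6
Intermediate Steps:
c = 12621319267537/1901297434520 (c = 5 - (582539/(-783384 - 574256) + 1693394/(-1400443)) = 5 - (582539/(-1357640) + 1693394*(-1/1400443)) = 5 - (582539*(-1/1357640) - 1693394/1400443) = 5 - (-582539/1357640 - 1693394/1400443) = 5 - 1*(-3114832094937/1901297434520) = 5 + 3114832094937/1901297434520 = 12621319267537/1901297434520 ≈ 6.6383)
c - (1133699 - f(1440)) = 12621319267537/1901297434520 - (1133699 - 1*(-862)) = 12621319267537/1901297434520 - (1133699 + 862) = 12621319267537/1901297434520 - 1*1134561 = 12621319267537/1901297434520 - 1134561 = -2157125297287178183/1901297434520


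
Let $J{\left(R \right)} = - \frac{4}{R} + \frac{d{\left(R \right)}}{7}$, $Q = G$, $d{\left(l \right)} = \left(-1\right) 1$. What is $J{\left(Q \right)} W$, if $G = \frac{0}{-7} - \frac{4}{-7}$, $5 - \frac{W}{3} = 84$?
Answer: $\frac{11850}{7} \approx 1692.9$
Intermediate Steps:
$d{\left(l \right)} = -1$
$W = -237$ ($W = 15 - 252 = -237$)
$G = \frac{4}{7}$ ($G = 0 \left(- \frac{1}{7}\right) - - \frac{4}{7} = 0 + \frac{4}{7} = \frac{4}{7} \approx 0.57143$)
$Q = \frac{4}{7} \approx 0.57143$
$J{\left(R \right)} = - \frac{1}{7} - \frac{4}{R}$ ($J{\left(R \right)} = - \frac{4}{R} - \frac{1}{7} = - \frac{1}{7} - \frac{4}{R}$)
$J{\left(Q \right)} W = \frac{-28 - \frac{4}{7}}{7 \cdot \frac{4}{7}} \left(-237\right) = \frac{1}{7} \cdot \frac{7}{4} \left(-28 - \frac{4}{7}\right) \left(-237\right) = \frac{1}{7} \cdot \frac{7}{4} \left(- \frac{200}{7}\right) \left(-237\right) = \left(- \frac{50}{7}\right) \left(-237\right) = \frac{11850}{7}$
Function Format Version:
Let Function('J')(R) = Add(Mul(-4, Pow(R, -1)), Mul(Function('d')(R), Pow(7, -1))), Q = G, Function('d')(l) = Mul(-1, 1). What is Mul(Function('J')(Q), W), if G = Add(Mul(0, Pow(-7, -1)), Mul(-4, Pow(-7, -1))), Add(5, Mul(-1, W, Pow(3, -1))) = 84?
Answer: Rational(11850, 7) ≈ 1692.9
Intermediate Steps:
Function('d')(l) = -1
W = -237 (W = Add(15, Mul(-3, 84)) = Add(15, -252) = -237)
G = Rational(4, 7) (G = Add(Mul(0, Rational(-1, 7)), Mul(-4, Rational(-1, 7))) = Add(0, Rational(4, 7)) = Rational(4, 7) ≈ 0.57143)
Q = Rational(4, 7) ≈ 0.57143
Function('J')(R) = Add(Rational(-1, 7), Mul(-4, Pow(R, -1))) (Function('J')(R) = Add(Mul(-4, Pow(R, -1)), Mul(-1, Pow(7, -1))) = Add(Mul(-4, Pow(R, -1)), Mul(-1, Rational(1, 7))) = Add(Mul(-4, Pow(R, -1)), Rational(-1, 7)) = Add(Rational(-1, 7), Mul(-4, Pow(R, -1))))
Mul(Function('J')(Q), W) = Mul(Mul(Rational(1, 7), Pow(Rational(4, 7), -1), Add(-28, Mul(-1, Rational(4, 7)))), -237) = Mul(Mul(Rational(1, 7), Rational(7, 4), Add(-28, Rational(-4, 7))), -237) = Mul(Mul(Rational(1, 7), Rational(7, 4), Rational(-200, 7)), -237) = Mul(Rational(-50, 7), -237) = Rational(11850, 7)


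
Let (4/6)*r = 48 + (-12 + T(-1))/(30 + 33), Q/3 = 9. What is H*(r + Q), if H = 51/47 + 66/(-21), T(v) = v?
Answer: -2806165/13818 ≈ -203.08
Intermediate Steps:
Q = 27 (Q = 3*9 = 27)
H = -677/329 (H = 51*(1/47) + 66*(-1/21) = 51/47 - 22/7 = -677/329 ≈ -2.0578)
r = 3011/42 (r = 3*(48 + (-12 - 1)/(30 + 33))/2 = 3*(48 - 13/63)/2 = (3/2)*(3011/63) = 3011/42 ≈ 71.690)
H*(r + Q) = -677*(3011/42 + 27)/329 = -677/329*4145/42 = -2806165/13818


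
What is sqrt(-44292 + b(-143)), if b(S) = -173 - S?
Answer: I*sqrt(44322) ≈ 210.53*I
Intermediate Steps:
sqrt(-44292 + b(-143)) = sqrt(-44292 + (-173 - 1*(-143))) = sqrt(-44292 + (-173 + 143)) = sqrt(-44292 - 30) = sqrt(-44322) = I*sqrt(44322)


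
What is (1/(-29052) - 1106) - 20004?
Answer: -613287721/29052 ≈ -21110.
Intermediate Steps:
(1/(-29052) - 1106) - 20004 = (-1/29052 - 1106) - 20004 = -32131513/29052 - 20004 = -613287721/29052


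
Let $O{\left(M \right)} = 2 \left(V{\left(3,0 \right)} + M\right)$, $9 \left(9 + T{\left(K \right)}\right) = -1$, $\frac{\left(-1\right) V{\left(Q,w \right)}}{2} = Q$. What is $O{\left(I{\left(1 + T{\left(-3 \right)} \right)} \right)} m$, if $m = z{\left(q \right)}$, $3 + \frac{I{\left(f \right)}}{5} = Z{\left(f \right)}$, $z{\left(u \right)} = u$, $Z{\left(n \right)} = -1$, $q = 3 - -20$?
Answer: $-1196$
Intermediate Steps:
$V{\left(Q,w \right)} = - 2 Q$
$T{\left(K \right)} = - \frac{82}{9}$ ($T{\left(K \right)} = -9 + \frac{1}{9} \left(-1\right) = -9 - \frac{1}{9} = - \frac{82}{9}$)
$q = 23$ ($q = 3 + 20 = 23$)
$I{\left(f \right)} = -20$ ($I{\left(f \right)} = -15 + 5 \left(-1\right) = -15 - 5 = -20$)
$O{\left(M \right)} = -12 + 2 M$ ($O{\left(M \right)} = 2 \left(\left(-2\right) 3 + M\right) = 2 \left(-6 + M\right) = -12 + 2 M$)
$m = 23$
$O{\left(I{\left(1 + T{\left(-3 \right)} \right)} \right)} m = \left(-12 + 2 \left(-20\right)\right) 23 = \left(-12 - 40\right) 23 = \left(-52\right) 23 = -1196$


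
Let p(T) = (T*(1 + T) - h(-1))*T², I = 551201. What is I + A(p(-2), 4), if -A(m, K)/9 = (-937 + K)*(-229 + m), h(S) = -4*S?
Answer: -1438888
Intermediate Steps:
p(T) = T²*(-4 + T*(1 + T)) (p(T) = (T*(1 + T) - (-4)*(-1))*T² = (T*(1 + T) - 1*4)*T² = (T*(1 + T) - 4)*T² = (-4 + T*(1 + T))*T² = T²*(-4 + T*(1 + T)))
A(m, K) = -9*(-937 + K)*(-229 + m)
I + A(p(-2), 4) = 551201 + (-1931157 + 2061*4 + 8433*((-2)²*(-4 - 2 + (-2)²)) - 9*4*(-2)²*(-4 - 2 + (-2)²)) = 551201 + (-1931157 + 8244 + 8433*(4*(-4 - 2 + 4)) - 9*4*4*(-4 - 2 + 4)) = 551201 + (-1931157 + 8244 + 8433*(4*(-2)) - 9*4*4*(-2)) = 551201 + (-1931157 + 8244 + 8433*(-8) - 9*4*(-8)) = 551201 + (-1931157 + 8244 - 67464 + 288) = 551201 - 1990089 = -1438888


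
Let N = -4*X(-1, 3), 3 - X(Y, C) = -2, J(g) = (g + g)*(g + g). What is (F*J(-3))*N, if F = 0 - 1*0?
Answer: 0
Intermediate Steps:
J(g) = 4*g² (J(g) = (2*g)*(2*g) = 4*g²)
F = 0 (F = 0 + 0 = 0)
X(Y, C) = 5 (X(Y, C) = 3 - 1*(-2) = 3 + 2 = 5)
N = -20 (N = -4*5 = -20)
(F*J(-3))*N = (0*(4*(-3)²))*(-20) = (0*(4*9))*(-20) = (0*36)*(-20) = 0*(-20) = 0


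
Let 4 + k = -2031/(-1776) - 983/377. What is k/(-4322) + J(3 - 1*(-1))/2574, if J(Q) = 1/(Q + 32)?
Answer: 1095798725/859459711968 ≈ 0.0012750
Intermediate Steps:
J(Q) = 1/(32 + Q)
k = -1219443/223184 (k = -4 + (-2031/(-1776) - 983/377) = -4 + (-2031*(-1/1776) - 983*1/377) = -4 + (677/592 - 983/377) = -4 - 326707/223184 = -1219443/223184 ≈ -5.4638)
k/(-4322) + J(3 - 1*(-1))/2574 = -1219443/223184/(-4322) + 1/((32 + (3 - 1*(-1)))*2574) = -1219443/223184*(-1/4322) + (1/2574)/(32 + (3 + 1)) = 1219443/964601248 + (1/2574)/(32 + 4) = 1219443/964601248 + (1/2574)/36 = 1219443/964601248 + (1/36)*(1/2574) = 1219443/964601248 + 1/92664 = 1095798725/859459711968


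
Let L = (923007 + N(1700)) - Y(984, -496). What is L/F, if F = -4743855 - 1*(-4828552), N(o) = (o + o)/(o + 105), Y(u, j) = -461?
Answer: 333372628/30575617 ≈ 10.903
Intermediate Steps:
N(o) = 2*o/(105 + o) (N(o) = (2*o)/(105 + o) = 2*o/(105 + o))
F = 84697 (F = -4743855 + 4828552 = 84697)
L = 333372628/361 (L = (923007 + 2*1700/(105 + 1700)) - 1*(-461) = (923007 + 2*1700/1805) + 461 = (923007 + 2*1700*(1/1805)) + 461 = (923007 + 680/361) + 461 = 333206207/361 + 461 = 333372628/361 ≈ 9.2347e+5)
L/F = (333372628/361)/84697 = (333372628/361)*(1/84697) = 333372628/30575617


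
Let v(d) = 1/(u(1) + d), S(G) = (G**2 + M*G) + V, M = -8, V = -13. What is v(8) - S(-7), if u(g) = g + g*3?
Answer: -1103/12 ≈ -91.917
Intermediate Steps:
u(g) = 4*g (u(g) = g + 3*g = 4*g)
S(G) = -13 + G**2 - 8*G (S(G) = (G**2 - 8*G) - 13 = -13 + G**2 - 8*G)
v(d) = 1/(4 + d) (v(d) = 1/(4*1 + d) = 1/(4 + d))
v(8) - S(-7) = 1/(4 + 8) - (-13 + (-7)**2 - 8*(-7)) = 1/12 - (-13 + 49 + 56) = 1/12 - 1*92 = 1/12 - 92 = -1103/12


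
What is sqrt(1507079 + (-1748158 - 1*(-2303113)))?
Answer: sqrt(2062034) ≈ 1436.0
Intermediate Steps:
sqrt(1507079 + (-1748158 - 1*(-2303113))) = sqrt(1507079 + (-1748158 + 2303113)) = sqrt(1507079 + 554955) = sqrt(2062034)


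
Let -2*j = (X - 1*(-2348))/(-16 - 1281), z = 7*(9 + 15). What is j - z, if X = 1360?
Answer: -216042/1297 ≈ -166.57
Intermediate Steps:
z = 168 (z = 7*24 = 168)
j = 1854/1297 (j = -(1360 - 1*(-2348))/(2*(-16 - 1281)) = -(1360 + 2348)/(2*(-1297)) = -1854*(-1)/1297 = -1/2*(-3708/1297) = 1854/1297 ≈ 1.4295)
j - z = 1854/1297 - 1*168 = 1854/1297 - 168 = -216042/1297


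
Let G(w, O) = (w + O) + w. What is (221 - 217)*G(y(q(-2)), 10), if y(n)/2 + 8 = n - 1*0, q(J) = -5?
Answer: -168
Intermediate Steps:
y(n) = -16 + 2*n (y(n) = -16 + 2*(n - 1*0) = -16 + 2*(n + 0) = -16 + 2*n)
G(w, O) = O + 2*w (G(w, O) = (O + w) + w = O + 2*w)
(221 - 217)*G(y(q(-2)), 10) = (221 - 217)*(10 + 2*(-16 + 2*(-5))) = 4*(10 + 2*(-16 - 10)) = 4*(10 + 2*(-26)) = 4*(10 - 52) = 4*(-42) = -168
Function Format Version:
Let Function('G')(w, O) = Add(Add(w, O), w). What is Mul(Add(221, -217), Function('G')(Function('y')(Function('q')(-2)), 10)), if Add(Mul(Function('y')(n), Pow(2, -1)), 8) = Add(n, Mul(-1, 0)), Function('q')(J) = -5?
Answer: -168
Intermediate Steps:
Function('y')(n) = Add(-16, Mul(2, n)) (Function('y')(n) = Add(-16, Mul(2, Add(n, Mul(-1, 0)))) = Add(-16, Mul(2, Add(n, 0))) = Add(-16, Mul(2, n)))
Function('G')(w, O) = Add(O, Mul(2, w)) (Function('G')(w, O) = Add(Add(O, w), w) = Add(O, Mul(2, w)))
Mul(Add(221, -217), Function('G')(Function('y')(Function('q')(-2)), 10)) = Mul(Add(221, -217), Add(10, Mul(2, Add(-16, Mul(2, -5))))) = Mul(4, Add(10, Mul(2, Add(-16, -10)))) = Mul(4, Add(10, Mul(2, -26))) = Mul(4, Add(10, -52)) = Mul(4, -42) = -168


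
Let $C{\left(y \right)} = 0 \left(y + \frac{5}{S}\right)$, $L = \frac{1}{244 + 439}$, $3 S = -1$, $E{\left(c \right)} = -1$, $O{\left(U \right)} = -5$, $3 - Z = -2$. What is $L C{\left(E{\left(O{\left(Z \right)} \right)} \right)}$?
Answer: $0$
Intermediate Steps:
$Z = 5$ ($Z = 3 - -2 = 3 + 2 = 5$)
$S = - \frac{1}{3}$ ($S = \frac{1}{3} \left(-1\right) = - \frac{1}{3} \approx -0.33333$)
$L = \frac{1}{683} \approx 0.0014641$
$C{\left(y \right)} = 0$ ($C{\left(y \right)} = 0 \left(y + \frac{5}{- \frac{1}{3}}\right) = 0 \left(y + 5 \left(-3\right)\right) = 0 \left(y - 15\right) = 0 \left(-15 + y\right) = 0$)
$L C{\left(E{\left(O{\left(Z \right)} \right)} \right)} = \frac{1}{683} \cdot 0 = 0$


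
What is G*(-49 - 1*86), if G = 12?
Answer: -1620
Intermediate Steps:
G*(-49 - 1*86) = 12*(-49 - 1*86) = 12*(-49 - 86) = 12*(-135) = -1620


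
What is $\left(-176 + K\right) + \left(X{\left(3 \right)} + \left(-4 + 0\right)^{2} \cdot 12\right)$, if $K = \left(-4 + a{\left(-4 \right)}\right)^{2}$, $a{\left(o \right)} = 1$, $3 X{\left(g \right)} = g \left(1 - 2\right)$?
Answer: $24$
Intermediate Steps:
$X{\left(g \right)} = - \frac{g}{3}$ ($X{\left(g \right)} = \frac{g \left(1 - 2\right)}{3} = \frac{g \left(-1\right)}{3} = \frac{\left(-1\right) g}{3} = - \frac{g}{3}$)
$K = 9$ ($K = \left(-4 + 1\right)^{2} = \left(-3\right)^{2} = 9$)
$\left(-176 + K\right) + \left(X{\left(3 \right)} + \left(-4 + 0\right)^{2} \cdot 12\right) = \left(-176 + 9\right) - \left(1 - \left(-4 + 0\right)^{2} \cdot 12\right) = -167 - \left(1 - \left(-4\right)^{2} \cdot 12\right) = -167 + \left(-1 + 16 \cdot 12\right) = -167 + \left(-1 + 192\right) = -167 + 191 = 24$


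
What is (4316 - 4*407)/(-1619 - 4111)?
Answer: -448/955 ≈ -0.46911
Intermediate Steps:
(4316 - 4*407)/(-1619 - 4111) = (4316 - 1628)/(-5730) = 2688*(-1/5730) = -448/955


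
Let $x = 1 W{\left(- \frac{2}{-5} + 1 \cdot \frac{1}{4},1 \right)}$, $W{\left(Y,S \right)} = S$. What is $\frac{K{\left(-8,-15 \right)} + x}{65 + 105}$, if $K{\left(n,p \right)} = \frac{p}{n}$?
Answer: $\frac{23}{1360} \approx 0.016912$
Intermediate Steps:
$x = 1$ ($x = 1 \cdot 1 = 1$)
$\frac{K{\left(-8,-15 \right)} + x}{65 + 105} = \frac{- \frac{15}{-8} + 1}{65 + 105} = \frac{\left(-15\right) \left(- \frac{1}{8}\right) + 1}{170} = \left(\frac{15}{8} + 1\right) \frac{1}{170} = \frac{23}{8} \cdot \frac{1}{170} = \frac{23}{1360}$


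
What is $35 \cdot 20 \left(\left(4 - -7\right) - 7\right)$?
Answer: $2800$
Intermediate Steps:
$35 \cdot 20 \left(\left(4 - -7\right) - 7\right) = 700 \left(\left(4 + 7\right) - 7\right) = 700 \left(11 - 7\right) = 700 \cdot 4 = 2800$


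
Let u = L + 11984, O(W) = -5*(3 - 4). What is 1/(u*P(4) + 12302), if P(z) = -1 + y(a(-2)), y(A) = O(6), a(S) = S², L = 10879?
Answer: 1/103754 ≈ 9.6382e-6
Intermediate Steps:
O(W) = 5 (O(W) = -5*(-1) = 5)
y(A) = 5
u = 22863 (u = 10879 + 11984 = 22863)
P(z) = 4 (P(z) = -1 + 5 = 4)
1/(u*P(4) + 12302) = 1/(22863*4 + 12302) = 1/(91452 + 12302) = 1/103754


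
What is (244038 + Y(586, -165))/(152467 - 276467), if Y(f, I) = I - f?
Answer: -243287/124000 ≈ -1.9620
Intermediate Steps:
(244038 + Y(586, -165))/(152467 - 276467) = (244038 + (-165 - 1*586))/(152467 - 276467) = (244038 + (-165 - 586))/(-124000) = (244038 - 751)*(-1/124000) = 243287*(-1/124000) = -243287/124000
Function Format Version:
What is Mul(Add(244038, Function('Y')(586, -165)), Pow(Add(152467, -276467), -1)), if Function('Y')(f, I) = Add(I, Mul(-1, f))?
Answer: Rational(-243287, 124000) ≈ -1.9620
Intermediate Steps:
Mul(Add(244038, Function('Y')(586, -165)), Pow(Add(152467, -276467), -1)) = Mul(Add(244038, Add(-165, Mul(-1, 586))), Pow(Add(152467, -276467), -1)) = Mul(Add(244038, Add(-165, -586)), Pow(-124000, -1)) = Mul(Add(244038, -751), Rational(-1, 124000)) = Mul(243287, Rational(-1, 124000)) = Rational(-243287, 124000)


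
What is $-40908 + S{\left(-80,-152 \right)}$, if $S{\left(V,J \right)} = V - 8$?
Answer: $-40996$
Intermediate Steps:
$S{\left(V,J \right)} = -8 + V$ ($S{\left(V,J \right)} = V - 8 = -8 + V$)
$-40908 + S{\left(-80,-152 \right)} = -40908 - 88 = -40996$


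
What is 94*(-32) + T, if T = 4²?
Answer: -2992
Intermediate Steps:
T = 16
94*(-32) + T = 94*(-32) + 16 = -3008 + 16 = -2992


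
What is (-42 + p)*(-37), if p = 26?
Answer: 592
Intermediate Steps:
(-42 + p)*(-37) = (-42 + 26)*(-37) = -16*(-37) = 592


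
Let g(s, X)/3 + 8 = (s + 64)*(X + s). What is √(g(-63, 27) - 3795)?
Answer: I*√3927 ≈ 62.666*I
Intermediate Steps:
g(s, X) = -24 + 3*(64 + s)*(X + s) (g(s, X) = -24 + 3*((s + 64)*(X + s)) = -24 + 3*((64 + s)*(X + s)) = -24 + 3*(64 + s)*(X + s))
√(g(-63, 27) - 3795) = √((-24 + 3*(-63)² + 192*27 + 192*(-63) + 3*27*(-63)) - 3795) = √((-24 + 3*3969 + 5184 - 12096 - 5103) - 3795) = √((-24 + 11907 + 5184 - 12096 - 5103) - 3795) = √(-132 - 3795) = √(-3927) = I*√3927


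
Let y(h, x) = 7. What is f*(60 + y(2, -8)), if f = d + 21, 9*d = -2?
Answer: 12529/9 ≈ 1392.1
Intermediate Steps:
d = -2/9 (d = (⅑)*(-2) = -2/9 ≈ -0.22222)
f = 187/9 (f = -2/9 + 21 = 187/9 ≈ 20.778)
f*(60 + y(2, -8)) = 187*(60 + 7)/9 = (187/9)*67 = 12529/9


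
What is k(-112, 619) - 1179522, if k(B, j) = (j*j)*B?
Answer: -44093554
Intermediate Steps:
k(B, j) = B*j² (k(B, j) = j²*B = B*j²)
k(-112, 619) - 1179522 = -112*619² - 1179522 = -112*383161 - 1179522 = -42914032 - 1179522 = -44093554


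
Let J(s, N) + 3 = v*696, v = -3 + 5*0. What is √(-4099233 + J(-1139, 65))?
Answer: 2*I*√1025331 ≈ 2025.2*I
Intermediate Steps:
v = -3 (v = -3 + 0 = -3)
J(s, N) = -2091 (J(s, N) = -3 - 3*696 = -3 - 2088 = -2091)
√(-4099233 + J(-1139, 65)) = √(-4099233 - 2091) = √(-4101324) = 2*I*√1025331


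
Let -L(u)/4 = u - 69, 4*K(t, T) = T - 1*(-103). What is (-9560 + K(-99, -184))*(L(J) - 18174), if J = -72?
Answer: 337416405/2 ≈ 1.6871e+8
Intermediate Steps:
K(t, T) = 103/4 + T/4 (K(t, T) = (T - 1*(-103))/4 = (T + 103)/4 = (103 + T)/4 = 103/4 + T/4)
L(u) = 276 - 4*u (L(u) = -4*(u - 69) = -4*(-69 + u) = 276 - 4*u)
(-9560 + K(-99, -184))*(L(J) - 18174) = (-9560 + (103/4 + (¼)*(-184)))*((276 - 4*(-72)) - 18174) = (-9560 + (103/4 - 46))*((276 + 288) - 18174) = (-9560 - 81/4)*(564 - 18174) = -38321/4*(-17610) = 337416405/2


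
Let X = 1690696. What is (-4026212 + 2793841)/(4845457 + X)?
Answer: -1232371/6536153 ≈ -0.18855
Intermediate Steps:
(-4026212 + 2793841)/(4845457 + X) = (-4026212 + 2793841)/(4845457 + 1690696) = -1232371/6536153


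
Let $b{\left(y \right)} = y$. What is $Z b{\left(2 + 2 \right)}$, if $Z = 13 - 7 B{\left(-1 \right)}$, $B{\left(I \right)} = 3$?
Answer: $-32$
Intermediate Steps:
$Z = -8$ ($Z = 13 - 21 = -8$)
$Z b{\left(2 + 2 \right)} = - 8 \left(2 + 2\right) = \left(-8\right) 4 = -32$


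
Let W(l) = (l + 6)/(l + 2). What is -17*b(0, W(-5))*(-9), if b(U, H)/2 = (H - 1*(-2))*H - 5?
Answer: -1700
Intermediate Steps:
W(l) = (6 + l)/(2 + l)
b(U, H) = -10 + 2*H*(2 + H) (b(U, H) = 2*((H - 1*(-2))*H - 5) = 2*((H + 2)*H - 5) = 2*((2 + H)*H - 5) = 2*(H*(2 + H) - 5) = 2*(-5 + H*(2 + H)) = -10 + 2*H*(2 + H))
-17*b(0, W(-5))*(-9) = -17*(-10 + 2*((6 - 5)/(2 - 5))**2 + 4*((6 - 5)/(2 - 5)))*(-9) = -17*(-10 + 2*(1/(-3))**2 + 4*(1/(-3)))*(-9) = -17*(-10 + 2*(-1/3*1)**2 + 4*(-1/3*1))*(-9) = -17*(-10 + 2*(-1/3)**2 + 4*(-1/3))*(-9) = -17*(-10 + 2*(1/9) - 4/3)*(-9) = -17*(-10 + 2/9 - 4/3)*(-9) = -17*(-100/9)*(-9) = (1700/9)*(-9) = -1700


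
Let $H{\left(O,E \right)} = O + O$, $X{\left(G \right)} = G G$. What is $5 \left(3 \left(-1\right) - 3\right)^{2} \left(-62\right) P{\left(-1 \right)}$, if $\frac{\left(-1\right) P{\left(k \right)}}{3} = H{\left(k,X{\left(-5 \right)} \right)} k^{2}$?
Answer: $-66960$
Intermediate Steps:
$X{\left(G \right)} = G^{2}$
$H{\left(O,E \right)} = 2 O$
$P{\left(k \right)} = - 6 k^{3}$ ($P{\left(k \right)} = - 3 \cdot 2 k k^{2} = - 3 \cdot 2 k^{3} = - 6 k^{3}$)
$5 \left(3 \left(-1\right) - 3\right)^{2} \left(-62\right) P{\left(-1 \right)} = 5 \left(3 \left(-1\right) - 3\right)^{2} \left(-62\right) \left(- 6 \left(-1\right)^{3}\right) = 5 \left(-3 - 3\right)^{2} \left(-62\right) \left(\left(-6\right) \left(-1\right)\right) = 5 \left(-6\right)^{2} \left(-62\right) 6 = 5 \cdot 36 \left(-62\right) 6 = 180 \left(-62\right) 6 = \left(-11160\right) 6 = -66960$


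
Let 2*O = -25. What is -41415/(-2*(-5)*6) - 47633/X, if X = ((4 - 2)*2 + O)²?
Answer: -1560057/1156 ≈ -1349.5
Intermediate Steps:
O = -25/2 (O = (½)*(-25) = -25/2 ≈ -12.500)
X = 289/4 (X = ((4 - 2)*2 - 25/2)² = (2*2 - 25/2)² = (4 - 25/2)² = (-17/2)² = 289/4 ≈ 72.250)
-41415/(-2*(-5)*6) - 47633/X = -41415/(-2*(-5)*6) - 47633/289/4 = -41415/(10*6) - 47633*4/289 = -41415/60 - 190532/289 = -41415*1/60 - 190532/289 = -2761/4 - 190532/289 = -1560057/1156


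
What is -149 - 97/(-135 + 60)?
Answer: -11078/75 ≈ -147.71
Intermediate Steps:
-149 - 97/(-135 + 60) = -149 - 97/(-75) = -149 - 97*(-1/75) = -149 + 97/75 = -11078/75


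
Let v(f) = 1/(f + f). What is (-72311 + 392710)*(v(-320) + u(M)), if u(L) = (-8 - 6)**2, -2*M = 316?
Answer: 40190530161/640 ≈ 6.2798e+7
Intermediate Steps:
M = -158 (M = -1/2*316 = -158)
v(f) = 1/(2*f)
u(L) = 196 (u(L) = (-14)**2 = 196)
(-72311 + 392710)*(v(-320) + u(M)) = (-72311 + 392710)*((1/2)/(-320) + 196) = 320399*((1/2)*(-1/320) + 196) = 320399*(-1/640 + 196) = 320399*(125439/640) = 40190530161/640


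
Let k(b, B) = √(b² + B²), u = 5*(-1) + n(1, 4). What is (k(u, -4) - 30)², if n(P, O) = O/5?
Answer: 14641/25 ≈ 585.64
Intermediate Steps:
n(P, O) = O/5 (n(P, O) = O*(⅕) = O/5)
u = -21/5 (u = 5*(-1) + (⅕)*4 = -5 + ⅘ = -21/5 ≈ -4.2000)
k(b, B) = √(B² + b²)
(k(u, -4) - 30)² = (√((-4)² + (-21/5)²) - 30)² = (√(16 + 441/25) - 30)² = (√(841/25) - 30)² = (29/5 - 30)² = (-121/5)² = 14641/25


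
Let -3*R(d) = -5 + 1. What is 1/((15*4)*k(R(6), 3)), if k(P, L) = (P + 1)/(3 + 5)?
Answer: 2/35 ≈ 0.057143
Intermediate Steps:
R(d) = 4/3 (R(d) = -(-5 + 1)/3 = -⅓*(-4) = 4/3)
k(P, L) = ⅛ + P/8 (k(P, L) = (1 + P)/8 = (1 + P)*(⅛) = ⅛ + P/8)
1/((15*4)*k(R(6), 3)) = 1/((15*4)*(⅛ + (⅛)*(4/3))) = 1/(60*(⅛ + ⅙)) = 1/(60*(7/24)) = 1/(35/2) = 2/35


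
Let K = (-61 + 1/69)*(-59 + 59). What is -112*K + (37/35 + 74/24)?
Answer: 1739/420 ≈ 4.1405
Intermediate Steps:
K = 0 (K = (-61 + 1/69)*0 = -4208/69*0 = 0)
-112*K + (37/35 + 74/24) = -112*0 + (37/35 + 74/24) = 0 + (37*(1/35) + 74*(1/24)) = 0 + (37/35 + 37/12) = 0 + 1739/420 = 1739/420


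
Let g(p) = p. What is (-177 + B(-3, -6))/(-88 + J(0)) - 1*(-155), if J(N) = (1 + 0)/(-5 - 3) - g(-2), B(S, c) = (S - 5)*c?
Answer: 107827/689 ≈ 156.50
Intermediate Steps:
B(S, c) = c*(-5 + S) (B(S, c) = (-5 + S)*c = c*(-5 + S))
J(N) = 15/8 (J(N) = (1 + 0)/(-5 - 3) - 1*(-2) = 1/(-8) + 2 = 1*(-1/8) + 2 = -1/8 + 2 = 15/8)
(-177 + B(-3, -6))/(-88 + J(0)) - 1*(-155) = (-177 - 6*(-5 - 3))/(-88 + 15/8) - 1*(-155) = (-177 - 6*(-8))/(-689/8) + 155 = (-177 + 48)*(-8/689) + 155 = -129*(-8/689) + 155 = 1032/689 + 155 = 107827/689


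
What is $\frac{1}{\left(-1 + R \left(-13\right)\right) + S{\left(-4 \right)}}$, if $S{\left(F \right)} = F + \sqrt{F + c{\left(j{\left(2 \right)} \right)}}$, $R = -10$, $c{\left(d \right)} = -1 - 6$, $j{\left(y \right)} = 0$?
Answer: $\frac{125}{15636} - \frac{i \sqrt{11}}{15636} \approx 0.0079944 - 0.00021211 i$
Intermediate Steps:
$c{\left(d \right)} = -7$ ($c{\left(d \right)} = -1 - 6 = -7$)
$S{\left(F \right)} = F + \sqrt{-7 + F}$ ($S{\left(F \right)} = F + \sqrt{F - 7} = F + \sqrt{-7 + F}$)
$\frac{1}{\left(-1 + R \left(-13\right)\right) + S{\left(-4 \right)}} = \frac{1}{\left(-1 - -130\right) - \left(4 - \sqrt{-7 - 4}\right)} = \frac{1}{\left(-1 + 130\right) - \left(4 - \sqrt{-11}\right)} = \frac{1}{129 - \left(4 - i \sqrt{11}\right)} = \frac{1}{125 + i \sqrt{11}}$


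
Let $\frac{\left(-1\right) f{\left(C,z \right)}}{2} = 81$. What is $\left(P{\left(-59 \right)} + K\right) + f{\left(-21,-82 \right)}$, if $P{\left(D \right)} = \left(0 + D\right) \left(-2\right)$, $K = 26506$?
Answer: $26462$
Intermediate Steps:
$f{\left(C,z \right)} = -162$ ($f{\left(C,z \right)} = \left(-2\right) 81 = -162$)
$P{\left(D \right)} = - 2 D$ ($P{\left(D \right)} = D \left(-2\right) = - 2 D$)
$\left(P{\left(-59 \right)} + K\right) + f{\left(-21,-82 \right)} = \left(\left(-2\right) \left(-59\right) + 26506\right) - 162 = \left(118 + 26506\right) - 162 = 26624 - 162 = 26462$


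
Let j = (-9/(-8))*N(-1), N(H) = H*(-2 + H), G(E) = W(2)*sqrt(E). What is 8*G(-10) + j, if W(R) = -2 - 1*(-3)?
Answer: 27/8 + 8*I*sqrt(10) ≈ 3.375 + 25.298*I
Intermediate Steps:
W(R) = 1 (W(R) = -2 + 3 = 1)
G(E) = sqrt(E) (G(E) = 1*sqrt(E) = sqrt(E))
j = 27/8 (j = (-9/(-8))*(-(-2 - 1)) = (-9*(-1/8))*(-1*(-3)) = (9/8)*3 = 27/8 ≈ 3.3750)
8*G(-10) + j = 8*sqrt(-10) + 27/8 = 8*(I*sqrt(10)) + 27/8 = 8*I*sqrt(10) + 27/8 = 27/8 + 8*I*sqrt(10)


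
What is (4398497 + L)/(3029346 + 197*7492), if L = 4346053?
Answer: 874455/450527 ≈ 1.9410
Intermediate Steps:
(4398497 + L)/(3029346 + 197*7492) = (4398497 + 4346053)/(3029346 + 197*7492) = 8744550/(3029346 + 1475924) = 8744550/4505270 = 8744550*(1/4505270) = 874455/450527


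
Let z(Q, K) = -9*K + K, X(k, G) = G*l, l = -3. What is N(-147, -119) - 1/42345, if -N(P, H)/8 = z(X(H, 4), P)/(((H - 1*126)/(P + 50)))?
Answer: -157726657/42345 ≈ -3724.8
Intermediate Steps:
X(k, G) = -3*G (X(k, G) = G*(-3) = -3*G)
z(Q, K) = -8*K
N(P, H) = 64*P*(50 + P)/(-126 + H) (N(P, H) = -8*(-8*P)/((H - 1*126)/(P + 50)) = -8*(-8*P)/((H - 126)/(50 + P)) = -8*(-8*P)/((-126 + H)/(50 + P)) = -8*(-8*P)*(50 + P)/(-126 + H) = -(-64)*P*(50 + P)/(-126 + H) = 64*P*(50 + P)/(-126 + H))
N(-147, -119) - 1/42345 = 64*(-147)*(50 - 147)/(-126 - 119) - 1/42345 = 64*(-147)*(-97)/(-245) - 1*1/42345 = 64*(-147)*(-1/245)*(-97) - 1/42345 = -18624/5 - 1/42345 = -157726657/42345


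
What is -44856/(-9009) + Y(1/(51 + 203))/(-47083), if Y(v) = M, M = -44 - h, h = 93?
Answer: 33542687/6732869 ≈ 4.9819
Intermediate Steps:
M = -137 (M = -44 - 1*93 = -44 - 93 = -137)
Y(v) = -137
-44856/(-9009) + Y(1/(51 + 203))/(-47083) = -44856/(-9009) - 137/(-47083) = -44856*(-1/9009) - 137*(-1/47083) = 712/143 + 137/47083 = 33542687/6732869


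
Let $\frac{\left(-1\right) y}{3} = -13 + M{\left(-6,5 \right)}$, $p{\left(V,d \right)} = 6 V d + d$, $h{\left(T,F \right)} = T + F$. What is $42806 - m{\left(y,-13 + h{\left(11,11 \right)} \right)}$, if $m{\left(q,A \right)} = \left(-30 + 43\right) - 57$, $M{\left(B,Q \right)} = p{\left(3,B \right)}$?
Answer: $42850$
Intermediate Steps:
$h{\left(T,F \right)} = F + T$
$p{\left(V,d \right)} = d + 6 V d$ ($p{\left(V,d \right)} = 6 V d + d = d + 6 V d$)
$M{\left(B,Q \right)} = 19 B$ ($M{\left(B,Q \right)} = B \left(1 + 6 \cdot 3\right) = B \left(1 + 18\right) = B 19 = 19 B$)
$y = 381$ ($y = - 3 \left(-13 + 19 \left(-6\right)\right) = - 3 \left(-13 - 114\right) = \left(-3\right) \left(-127\right) = 381$)
$m{\left(q,A \right)} = -44$ ($m{\left(q,A \right)} = 13 - 57 = -44$)
$42806 - m{\left(y,-13 + h{\left(11,11 \right)} \right)} = 42806 - -44 = 42806 + 44 = 42850$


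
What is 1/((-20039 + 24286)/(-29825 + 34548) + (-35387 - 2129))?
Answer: -4723/177183821 ≈ -2.6656e-5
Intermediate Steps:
1/((-20039 + 24286)/(-29825 + 34548) + (-35387 - 2129)) = 1/(4247/4723 - 37516) = 1/(-177183821/4723) = -4723/177183821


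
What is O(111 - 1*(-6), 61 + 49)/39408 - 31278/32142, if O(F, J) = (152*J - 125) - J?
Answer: -39041253/70369552 ≈ -0.55480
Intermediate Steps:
O(F, J) = -125 + 151*J (O(F, J) = (-125 + 152*J) - J = -125 + 151*J)
O(111 - 1*(-6), 61 + 49)/39408 - 31278/32142 = (-125 + 151*(61 + 49))/39408 - 31278/32142 = (-125 + 151*110)*(1/39408) - 31278*1/32142 = (-125 + 16610)*(1/39408) - 5213/5357 = 16485*(1/39408) - 5213/5357 = 5495/13136 - 5213/5357 = -39041253/70369552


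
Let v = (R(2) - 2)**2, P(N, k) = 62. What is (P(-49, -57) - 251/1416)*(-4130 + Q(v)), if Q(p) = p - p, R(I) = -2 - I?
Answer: -3063935/12 ≈ -2.5533e+5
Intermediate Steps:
v = 36 (v = ((-2 - 1*2) - 2)**2 = ((-2 - 2) - 2)**2 = (-4 - 2)**2 = (-6)**2 = 36)
Q(p) = 0
(P(-49, -57) - 251/1416)*(-4130 + Q(v)) = (62 - 251/1416)*(-4130 + 0) = (62 - 251*1/1416)*(-4130) = (62 - 251/1416)*(-4130) = (87541/1416)*(-4130) = -3063935/12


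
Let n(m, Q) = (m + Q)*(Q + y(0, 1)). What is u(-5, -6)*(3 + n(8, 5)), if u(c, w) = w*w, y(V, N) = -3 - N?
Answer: 576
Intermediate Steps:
n(m, Q) = (-4 + Q)*(Q + m) (n(m, Q) = (m + Q)*(Q + (-3 - 1*1)) = (Q + m)*(Q + (-3 - 1)) = (Q + m)*(Q - 4) = (Q + m)*(-4 + Q) = (-4 + Q)*(Q + m))
u(c, w) = w²
u(-5, -6)*(3 + n(8, 5)) = (-6)²*(3 + (5² - 4*5 - 4*8 + 5*8)) = 36*(3 + (25 - 20 - 32 + 40)) = 36*(3 + 13) = 36*16 = 576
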